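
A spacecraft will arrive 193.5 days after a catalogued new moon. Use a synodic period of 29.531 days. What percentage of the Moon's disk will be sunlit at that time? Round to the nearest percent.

193.5/29.531 = 6.552 lunations, so 6 complete cycles and 16.31 d into the next.
Phase angle: θ = 360°·(16.31 d)/(29.531 d) = 198.9°.
Illuminated fraction = (1 − cos 198.9°)/2 = (1 − (-0.946))/2 ≈ 0.973, so 97%.

97%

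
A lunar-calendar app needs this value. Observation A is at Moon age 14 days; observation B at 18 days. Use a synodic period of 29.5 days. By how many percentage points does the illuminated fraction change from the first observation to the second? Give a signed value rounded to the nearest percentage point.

θ₁ = 360° × 14/29.5 = 170.8°, f₁ = (1 − cos θ₁)/2 = 0.994.
θ₂ = 360° × 18/29.5 = 219.7°, f₂ = (1 − cos θ₂)/2 = 0.885.
Change = f₂ − f₁ = -0.109 → -11 percentage points.

-11 pp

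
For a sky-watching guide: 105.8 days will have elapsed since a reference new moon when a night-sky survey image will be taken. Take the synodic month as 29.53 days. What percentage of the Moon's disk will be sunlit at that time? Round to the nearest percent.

105.8/29.53 = 3.583 lunations, so 3 complete cycles and 17.21 d into the next.
Phase angle: θ = 360°·(17.21 d)/(29.53 d) = 209.8°.
Illuminated fraction = (1 − cos 209.8°)/2 = (1 − (-0.868))/2 ≈ 0.934, so 93%.

93%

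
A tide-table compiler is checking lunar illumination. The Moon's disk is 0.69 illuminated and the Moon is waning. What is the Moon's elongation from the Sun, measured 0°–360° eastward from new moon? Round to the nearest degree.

248°

From f = (1 − cos θ)/2: cos θ = 1 − 2×0.69 = -0.380; arccos → 112.3°.
Since the Moon is past full (waning), take the reflex angle: θ = 360° − 112.3° = 247.7°.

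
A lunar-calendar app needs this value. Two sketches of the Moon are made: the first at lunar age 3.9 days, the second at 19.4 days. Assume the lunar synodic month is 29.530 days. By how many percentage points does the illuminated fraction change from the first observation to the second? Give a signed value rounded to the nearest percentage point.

+61 pp

First observation: θ = 360°·3.9/29.530 = 47.5°, so f = 0.162.
Second observation: θ = 236.5°, f = 0.776.
Δf = 0.776 − 0.162 = +0.613, i.e. +61 pp.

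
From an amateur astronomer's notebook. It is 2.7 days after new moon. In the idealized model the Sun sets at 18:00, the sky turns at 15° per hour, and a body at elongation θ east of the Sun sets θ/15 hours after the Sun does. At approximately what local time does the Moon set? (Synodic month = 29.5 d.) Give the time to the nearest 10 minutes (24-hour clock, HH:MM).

20:10

Elongation θ = 360° × 2.7/29.5 ≈ 32.9°.
At 15° of sky rotation per hour, 32.9° corresponds to a 2.20 h lag.
18:00 + 2.197 h ≈ 20:12 → 20:10 to the nearest ten minutes.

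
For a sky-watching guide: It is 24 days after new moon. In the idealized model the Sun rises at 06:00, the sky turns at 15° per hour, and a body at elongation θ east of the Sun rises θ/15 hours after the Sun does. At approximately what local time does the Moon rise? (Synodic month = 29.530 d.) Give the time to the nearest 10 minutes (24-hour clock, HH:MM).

01:30

The Moon has covered 24/29.530 of its cycle, so θ ≈ 360° × 24/29.530 = 292.6°.
Delay after the Sun = 292.6° / (15°/h) ≈ 19.51 h.
06:00 + 19.506 h ≈ 01:30 → 01:30 to the nearest ten minutes.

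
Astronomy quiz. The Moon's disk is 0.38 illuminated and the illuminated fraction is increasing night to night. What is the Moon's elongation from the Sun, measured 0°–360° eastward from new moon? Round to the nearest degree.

cos θ = 1 − 2f = 0.240, giving a principal value of 76.1°.
Before full moon the principal value applies: θ = 76.1°.

76°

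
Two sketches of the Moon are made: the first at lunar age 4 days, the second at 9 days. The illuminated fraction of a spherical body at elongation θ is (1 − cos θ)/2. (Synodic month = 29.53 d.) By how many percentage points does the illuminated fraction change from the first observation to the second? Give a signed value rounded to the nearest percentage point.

First observation: θ = 360°·4/29.53 = 48.8°, so f = 0.170.
Second observation: θ = 109.7°, f = 0.669.
Δf = 0.669 − 0.170 = +0.498, i.e. +50 pp.

+50 pp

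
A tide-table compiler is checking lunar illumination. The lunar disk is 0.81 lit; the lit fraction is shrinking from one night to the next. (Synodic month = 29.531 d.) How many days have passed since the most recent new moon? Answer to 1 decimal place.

From f = (1 − cos θ)/2: cos θ = 1 − 2×0.81 = -0.620; arccos → 128.3°.
Since the Moon is past full (waning), take the reflex angle: θ = 360° − 128.3° = 231.7°.
That fraction of the synodic month is 231.7/360 × 29.531 d ≈ 19.01 d.

19.0 days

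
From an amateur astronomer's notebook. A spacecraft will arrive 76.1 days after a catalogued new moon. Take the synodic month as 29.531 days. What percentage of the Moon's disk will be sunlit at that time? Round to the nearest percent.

76.1 d spans 2 complete synodic months (2 × 29.531 = 59.06 d) plus 17.04 d.
Phase angle: θ = 360°·(17.04 d)/(29.531 d) = 207.7°.
With cos θ = (-0.885), the lit fraction is (1 − (-0.885))/2 ≈ 0.943, so 94%.

94%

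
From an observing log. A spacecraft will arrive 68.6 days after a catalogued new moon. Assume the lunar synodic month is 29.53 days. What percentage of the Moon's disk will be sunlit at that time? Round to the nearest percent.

68.6 d spans 2 complete synodic months (2 × 29.53 = 59.06 d) plus 9.54 d.
The Moon has covered 9.54/29.53 of its cycle, so θ ≈ 360° × 9.54/29.53 = 116.3°.
With cos θ = (-0.443), the lit fraction is (1 − (-0.443))/2 ≈ 0.722, so 72%.

72%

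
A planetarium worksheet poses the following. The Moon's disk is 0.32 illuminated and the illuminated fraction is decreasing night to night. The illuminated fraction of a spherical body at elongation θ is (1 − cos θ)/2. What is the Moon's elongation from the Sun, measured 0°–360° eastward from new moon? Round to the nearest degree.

291°

cos θ = 1 − 2f = 0.360, giving a principal value of 68.9°.
Since the Moon is past full (waning), take the reflex angle: θ = 360° − 68.9° = 291.1°.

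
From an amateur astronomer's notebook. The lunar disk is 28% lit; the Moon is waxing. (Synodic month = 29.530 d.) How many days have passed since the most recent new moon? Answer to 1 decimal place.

Invert f = (1 − cos θ)/2 to get cos θ = 1 − 2(0.28) = 0.440, hence θ₀ = arccos 0.440 = 63.9°.
Waxing ⇒ before full, so θ = 63.9°.
Age = 29.530 × 63.9°/360° ≈ 5.24 days.

5.2 days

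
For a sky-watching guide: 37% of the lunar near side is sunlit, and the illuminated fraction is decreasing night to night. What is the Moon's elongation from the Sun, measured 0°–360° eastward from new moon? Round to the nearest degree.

Invert f = (1 − cos θ)/2 to get cos θ = 1 − 2(0.37) = 0.260, hence θ₀ = arccos 0.260 = 74.9°.
A waning Moon lies in 180°–360°, so θ = 360° − 74.9° = 285.1°.

285°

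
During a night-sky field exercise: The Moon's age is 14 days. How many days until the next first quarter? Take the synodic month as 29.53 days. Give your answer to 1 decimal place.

22.9 days

First quarter is 0.25 of the way through the cycle: age 0.25 × 29.53 = 7.383 d.
Already past this cycle's first quarter; the next is at 7.383 + 29.53 = 36.913 d, so 36.913 − 14 = 22.913 days.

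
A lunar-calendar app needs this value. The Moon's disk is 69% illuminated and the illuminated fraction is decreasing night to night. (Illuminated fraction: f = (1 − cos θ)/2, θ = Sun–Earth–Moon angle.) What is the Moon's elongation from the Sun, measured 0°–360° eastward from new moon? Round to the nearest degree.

248°

cos θ = 1 − 2f = -0.380, giving a principal value of 112.3°.
Since the Moon is past full (waning), take the reflex angle: θ = 360° − 112.3° = 247.7°.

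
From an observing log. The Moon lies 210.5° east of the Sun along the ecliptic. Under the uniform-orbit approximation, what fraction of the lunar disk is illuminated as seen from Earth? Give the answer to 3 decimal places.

0.931

cos 210.5° = (-0.862), so f = (1 − (-0.862))/2 = 0.931.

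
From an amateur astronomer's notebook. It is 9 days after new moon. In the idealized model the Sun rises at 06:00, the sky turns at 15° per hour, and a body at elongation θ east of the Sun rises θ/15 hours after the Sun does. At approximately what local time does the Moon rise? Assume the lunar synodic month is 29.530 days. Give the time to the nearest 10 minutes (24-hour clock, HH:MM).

13:20

Elongation θ = 360° × 9/29.530 ≈ 109.7°.
The Moon trails the Sun by θ/15 = 109.7/15 ≈ 7.31 hours.
06:00 + 7.315 h ≈ 13:19 → 13:20 to the nearest ten minutes.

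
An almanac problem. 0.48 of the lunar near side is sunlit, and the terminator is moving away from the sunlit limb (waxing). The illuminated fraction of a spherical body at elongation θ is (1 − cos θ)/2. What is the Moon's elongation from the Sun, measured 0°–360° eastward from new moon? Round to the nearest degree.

From f = (1 − cos θ)/2: cos θ = 1 − 2×0.48 = 0.040; arccos → 87.7°.
The Moon is waxing (0°–180°), so θ = 87.7° directly.

88°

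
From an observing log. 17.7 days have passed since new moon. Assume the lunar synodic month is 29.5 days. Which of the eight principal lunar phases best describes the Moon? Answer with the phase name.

waning gibbous

θ ≈ 360° × 17.7/29.5 = 216°, which falls in the waning gibbous sector.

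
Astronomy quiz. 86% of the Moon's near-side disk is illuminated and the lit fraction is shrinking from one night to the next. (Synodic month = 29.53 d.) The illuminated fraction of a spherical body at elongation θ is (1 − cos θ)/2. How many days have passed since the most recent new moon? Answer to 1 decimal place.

18.4 days

Invert f = (1 − cos θ)/2 to get cos θ = 1 − 2(0.86) = -0.720, hence θ₀ = arccos -0.720 = 136.1°.
Since the Moon is past full (waning), take the reflex angle: θ = 360° − 136.1° = 223.9°.
At 360°/29.53 d per day, 223.9° corresponds to 18.37 days.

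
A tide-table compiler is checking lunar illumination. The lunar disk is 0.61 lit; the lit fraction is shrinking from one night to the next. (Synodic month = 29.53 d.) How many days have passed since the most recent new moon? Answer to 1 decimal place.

21.1 days

From f = (1 − cos θ)/2: cos θ = 1 − 2×0.61 = -0.220; arccos → 102.7°.
Waning ⇒ past full, so θ = 360° − 102.7° = 257.3°.
Age = 29.53 × 257.3°/360° ≈ 21.11 days.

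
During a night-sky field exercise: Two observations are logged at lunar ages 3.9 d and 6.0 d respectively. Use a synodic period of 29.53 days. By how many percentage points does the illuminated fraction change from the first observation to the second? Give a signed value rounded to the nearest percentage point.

θ₁ = 360° × 3.9/29.53 = 47.5°, f₁ = (1 − cos θ₁)/2 = 0.162.
θ₂ = 360° × 6.0/29.53 = 73.1°, f₂ = (1 − cos θ₂)/2 = 0.355.
Change = f₂ − f₁ = +0.193 → +19 percentage points.

+19 pp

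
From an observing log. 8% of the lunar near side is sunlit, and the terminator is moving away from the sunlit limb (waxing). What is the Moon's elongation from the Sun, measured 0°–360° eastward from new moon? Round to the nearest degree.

33°

From f = (1 − cos θ)/2: cos θ = 1 − 2×0.08 = 0.840; arccos → 32.9°.
Waxing ⇒ before full, so θ = 32.9°.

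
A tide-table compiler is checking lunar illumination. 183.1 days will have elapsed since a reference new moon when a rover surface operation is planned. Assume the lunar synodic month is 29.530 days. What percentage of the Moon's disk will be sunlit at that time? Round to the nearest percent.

183.1 d spans 6 complete synodic months (6 × 29.530 = 177.18 d) plus 5.92 d.
The Moon has covered 5.92/29.530 of its cycle, so θ ≈ 360° × 5.92/29.530 = 72.2°.
cos 72.2° = 0.306, so f = (1 − 0.306)/2 = 0.347, so 35%.

35%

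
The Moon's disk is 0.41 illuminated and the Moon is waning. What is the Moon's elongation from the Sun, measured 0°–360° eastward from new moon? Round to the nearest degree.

280°

cos θ = 1 − 2f = 0.180, giving a principal value of 79.6°.
A waning Moon lies in 180°–360°, so θ = 360° − 79.6° = 280.4°.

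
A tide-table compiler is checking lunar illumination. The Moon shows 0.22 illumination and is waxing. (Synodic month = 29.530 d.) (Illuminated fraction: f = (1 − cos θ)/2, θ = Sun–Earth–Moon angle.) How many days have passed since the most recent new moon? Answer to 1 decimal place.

4.6 days

cos θ = 1 − 2f = 0.560, giving a principal value of 55.9°.
Waxing ⇒ before full, so θ = 55.9°.
Age = 29.530 × 55.9°/360° ≈ 4.59 days.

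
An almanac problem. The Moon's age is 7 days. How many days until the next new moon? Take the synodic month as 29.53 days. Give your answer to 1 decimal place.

22.5 days

One full lunation from the last new moon is 29.53 d; remaining = 29.53 − 7 = 22.530 d.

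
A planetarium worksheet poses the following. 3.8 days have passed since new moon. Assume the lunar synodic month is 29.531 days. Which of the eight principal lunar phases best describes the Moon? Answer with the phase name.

θ ≈ 360° × 3.8/29.531 = 46°, which falls in the waxing crescent sector.

waxing crescent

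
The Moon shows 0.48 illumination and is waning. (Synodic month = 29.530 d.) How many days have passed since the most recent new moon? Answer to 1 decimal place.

22.3 days

Invert f = (1 − cos θ)/2 to get cos θ = 1 − 2(0.48) = 0.040, hence θ₀ = arccos 0.040 = 87.7°.
A waning Moon lies in 180°–360°, so θ = 360° − 87.7° = 272.3°.
That fraction of the synodic month is 272.3/360 × 29.530 d ≈ 22.34 d.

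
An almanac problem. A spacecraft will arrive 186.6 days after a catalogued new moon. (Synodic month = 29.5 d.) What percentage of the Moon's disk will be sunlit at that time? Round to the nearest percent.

73%

Reduce mod P: 186.6 − 6×29.5 = 9.60 d into the current lunation.
Elongation θ = 360° × 9.60/29.5 ≈ 117.2°.
Illuminated fraction = (1 − cos 117.2°)/2 = (1 − (-0.456))/2 ≈ 0.728, so 73%.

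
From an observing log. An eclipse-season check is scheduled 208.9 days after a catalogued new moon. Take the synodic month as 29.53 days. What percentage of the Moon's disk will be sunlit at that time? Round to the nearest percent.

Reduce mod P: 208.9 − 7×29.53 = 2.19 d into the current lunation.
Elongation θ = 360° × 2.19/29.53 ≈ 26.7°.
Illuminated fraction = (1 − cos 26.7°)/2 = (1 − 0.893)/2 ≈ 0.053, so 5%.

5%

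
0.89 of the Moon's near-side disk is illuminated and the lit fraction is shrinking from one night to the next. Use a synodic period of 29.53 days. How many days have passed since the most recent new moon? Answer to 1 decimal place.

17.9 days

From f = (1 − cos θ)/2: cos θ = 1 − 2×0.89 = -0.780; arccos → 141.3°.
Waning ⇒ past full, so θ = 360° − 141.3° = 218.7°.
At 360°/29.53 d per day, 218.7° corresponds to 17.94 days.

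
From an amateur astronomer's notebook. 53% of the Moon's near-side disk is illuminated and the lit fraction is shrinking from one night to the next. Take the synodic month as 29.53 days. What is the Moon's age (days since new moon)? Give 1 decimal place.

21.9 days

From f = (1 − cos θ)/2: cos θ = 1 − 2×0.53 = -0.060; arccos → 93.4°.
Since the Moon is past full (waning), take the reflex angle: θ = 360° − 93.4° = 266.6°.
That fraction of the synodic month is 266.6/360 × 29.53 d ≈ 21.87 d.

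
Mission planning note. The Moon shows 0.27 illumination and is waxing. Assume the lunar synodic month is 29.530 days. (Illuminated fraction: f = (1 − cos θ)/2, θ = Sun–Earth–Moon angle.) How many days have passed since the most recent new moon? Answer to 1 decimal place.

From f = (1 − cos θ)/2: cos θ = 1 − 2×0.27 = 0.460; arccos → 62.6°.
Before full moon the principal value applies: θ = 62.6°.
Age = 29.530 × 62.6°/360° ≈ 5.14 days.

5.1 days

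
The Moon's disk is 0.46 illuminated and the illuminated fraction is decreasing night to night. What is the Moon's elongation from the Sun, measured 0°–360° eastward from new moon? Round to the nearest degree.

Invert f = (1 − cos θ)/2 to get cos θ = 1 − 2(0.46) = 0.080, hence θ₀ = arccos 0.080 = 85.4°.
Waning ⇒ past full, so θ = 360° − 85.4° = 274.6°.

275°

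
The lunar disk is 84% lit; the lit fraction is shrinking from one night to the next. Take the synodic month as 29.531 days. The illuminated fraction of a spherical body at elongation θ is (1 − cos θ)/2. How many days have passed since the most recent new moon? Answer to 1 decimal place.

18.6 days

From f = (1 − cos θ)/2: cos θ = 1 − 2×0.84 = -0.680; arccos → 132.8°.
A waning Moon lies in 180°–360°, so θ = 360° − 132.8° = 227.2°.
Age = 29.531 × 227.2°/360° ≈ 18.63 days.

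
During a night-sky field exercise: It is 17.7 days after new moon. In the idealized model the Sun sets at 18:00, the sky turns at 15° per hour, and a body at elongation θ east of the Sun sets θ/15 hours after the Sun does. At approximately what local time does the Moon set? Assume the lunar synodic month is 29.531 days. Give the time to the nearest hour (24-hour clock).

Elongation θ = 360° × 17.7/29.531 ≈ 215.8°.
The Moon trails the Sun by θ/15 = 215.8/15 ≈ 14.38 hours.
18:00 + 14.38 h ≈ 08:23 → 08:00 to the nearest hour.

08:00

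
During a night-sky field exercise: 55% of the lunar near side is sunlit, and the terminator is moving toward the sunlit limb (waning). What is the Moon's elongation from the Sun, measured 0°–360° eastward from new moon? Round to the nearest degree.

cos θ = 1 − 2f = -0.100, giving a principal value of 95.7°.
Waning ⇒ past full, so θ = 360° − 95.7° = 264.3°.

264°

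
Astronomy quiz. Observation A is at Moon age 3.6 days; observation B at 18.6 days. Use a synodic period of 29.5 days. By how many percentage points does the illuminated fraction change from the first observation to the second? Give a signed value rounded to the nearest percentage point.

θ₁ = 360° × 3.6/29.5 = 43.9°, f₁ = (1 − cos θ₁)/2 = 0.140.
θ₂ = 360° × 18.6/29.5 = 227.0°, f₂ = (1 − cos θ₂)/2 = 0.841.
Change = f₂ − f₁ = +0.701 → +70 percentage points.

+70 pp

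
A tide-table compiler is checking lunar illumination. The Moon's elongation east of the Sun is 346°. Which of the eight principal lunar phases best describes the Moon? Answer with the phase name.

346° lies in the new moon sector of the 8-phase cycle.

new moon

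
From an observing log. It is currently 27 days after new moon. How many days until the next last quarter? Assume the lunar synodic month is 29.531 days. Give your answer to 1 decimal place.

24.7 days

Last quarter is 0.75 of the way through the cycle: age 0.75 × 29.531 = 22.148 d.
Already past this cycle's last quarter; the next is at 22.148 + 29.531 = 51.679 d, so 51.679 − 27 = 24.679 days.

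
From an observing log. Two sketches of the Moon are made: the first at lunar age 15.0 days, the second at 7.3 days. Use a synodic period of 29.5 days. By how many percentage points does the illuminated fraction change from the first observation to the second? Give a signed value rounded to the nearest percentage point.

-51 percentage points

θ₁ = 360° × 15.0/29.5 = 183.1°, f₁ = (1 − cos θ₁)/2 = 0.999.
θ₂ = 360° × 7.3/29.5 = 89.1°, f₂ = (1 − cos θ₂)/2 = 0.492.
Change = f₂ − f₁ = -0.507 → -51 percentage points.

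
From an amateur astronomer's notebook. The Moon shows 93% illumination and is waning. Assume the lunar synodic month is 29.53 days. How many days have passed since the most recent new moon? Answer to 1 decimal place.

cos θ = 1 − 2f = -0.860, giving a principal value of 149.3°.
Since the Moon is past full (waning), take the reflex angle: θ = 360° − 149.3° = 210.7°.
At 360°/29.53 d per day, 210.7° corresponds to 17.28 days.

17.3 days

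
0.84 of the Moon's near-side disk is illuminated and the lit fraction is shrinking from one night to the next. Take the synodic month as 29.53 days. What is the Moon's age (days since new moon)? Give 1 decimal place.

From f = (1 − cos θ)/2: cos θ = 1 − 2×0.84 = -0.680; arccos → 132.8°.
Since the Moon is past full (waning), take the reflex angle: θ = 360° − 132.8° = 227.2°.
That fraction of the synodic month is 227.2/360 × 29.53 d ≈ 18.63 d.

18.6 days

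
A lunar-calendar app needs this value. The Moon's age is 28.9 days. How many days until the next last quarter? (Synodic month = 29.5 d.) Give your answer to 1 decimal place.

Last quarter occurs at elongation 270°, i.e. at age 29.5 × 270/360 = 22.125 d.
Already past this cycle's last quarter; the next is at 22.125 + 29.5 = 51.625 d, so 51.625 − 28.9 = 22.725 days.

22.7 days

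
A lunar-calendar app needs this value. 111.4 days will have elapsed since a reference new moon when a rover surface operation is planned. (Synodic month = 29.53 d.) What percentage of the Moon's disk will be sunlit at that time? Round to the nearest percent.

43%

111.4 d spans 3 complete synodic months (3 × 29.53 = 88.59 d) plus 22.81 d.
Phase angle: θ = 360°·(22.81 d)/(29.53 d) = 278.1°.
With cos θ = 0.140, the lit fraction is (1 − 0.140)/2 ≈ 0.430, so 43%.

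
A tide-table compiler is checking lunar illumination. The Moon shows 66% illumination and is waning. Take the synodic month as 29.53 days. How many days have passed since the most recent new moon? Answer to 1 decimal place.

20.6 days

Invert f = (1 − cos θ)/2 to get cos θ = 1 − 2(0.66) = -0.320, hence θ₀ = arccos -0.320 = 108.7°.
Since the Moon is past full (waning), take the reflex angle: θ = 360° − 108.7° = 251.3°.
Age = 29.53 × 251.3°/360° ≈ 20.62 days.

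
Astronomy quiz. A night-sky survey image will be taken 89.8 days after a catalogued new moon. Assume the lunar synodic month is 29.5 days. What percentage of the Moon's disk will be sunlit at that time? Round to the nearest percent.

Reduce mod P: 89.8 − 3×29.5 = 1.30 d into the current lunation.
Elongation θ = 360° × 1.30/29.5 ≈ 15.9°.
Illuminated fraction = (1 − cos 15.9°)/2 = (1 − 0.962)/2 ≈ 0.019, so 2%.

2%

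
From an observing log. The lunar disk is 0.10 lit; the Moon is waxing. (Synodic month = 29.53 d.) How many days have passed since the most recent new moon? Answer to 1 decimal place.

3.0 days

From f = (1 − cos θ)/2: cos θ = 1 − 2×0.10 = 0.800; arccos → 36.9°.
Waxing ⇒ before full, so θ = 36.9°.
That fraction of the synodic month is 36.9/360 × 29.53 d ≈ 3.02 d.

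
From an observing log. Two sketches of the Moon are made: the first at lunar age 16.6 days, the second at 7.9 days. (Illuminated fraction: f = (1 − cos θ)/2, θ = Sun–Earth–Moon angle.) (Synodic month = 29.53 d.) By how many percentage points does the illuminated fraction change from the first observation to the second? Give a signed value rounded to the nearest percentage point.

θ₁ = 360° × 16.6/29.53 = 202.4°, f₁ = (1 − cos θ₁)/2 = 0.962.
θ₂ = 360° × 7.9/29.53 = 96.3°, f₂ = (1 − cos θ₂)/2 = 0.555.
Change = f₂ − f₁ = -0.407 → -41 percentage points.

-41 pp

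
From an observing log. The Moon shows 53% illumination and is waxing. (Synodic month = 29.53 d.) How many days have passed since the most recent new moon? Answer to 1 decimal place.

Invert f = (1 − cos θ)/2 to get cos θ = 1 − 2(0.53) = -0.060, hence θ₀ = arccos -0.060 = 93.4°.
Waxing ⇒ before full, so θ = 93.4°.
Age = 29.53 × 93.4°/360° ≈ 7.66 days.

7.7 days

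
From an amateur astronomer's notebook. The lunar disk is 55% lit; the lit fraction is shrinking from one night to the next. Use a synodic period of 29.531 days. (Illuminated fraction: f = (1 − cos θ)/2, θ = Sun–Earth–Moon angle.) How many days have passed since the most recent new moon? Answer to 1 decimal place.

Invert f = (1 − cos θ)/2 to get cos θ = 1 − 2(0.55) = -0.100, hence θ₀ = arccos -0.100 = 95.7°.
A waning Moon lies in 180°–360°, so θ = 360° − 95.7° = 264.3°.
That fraction of the synodic month is 264.3/360 × 29.531 d ≈ 21.68 d.

21.7 days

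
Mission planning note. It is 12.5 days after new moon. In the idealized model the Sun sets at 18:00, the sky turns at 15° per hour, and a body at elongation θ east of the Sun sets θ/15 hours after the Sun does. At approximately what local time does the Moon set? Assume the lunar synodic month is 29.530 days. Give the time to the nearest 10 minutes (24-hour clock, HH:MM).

The Moon has covered 12.5/29.530 of its cycle, so θ ≈ 360° × 12.5/29.530 = 152.4°.
Delay after the Sun = 152.4° / (15°/h) ≈ 10.16 h.
18:00 + 10.159 h ≈ 04:10 → 04:10 to the nearest ten minutes.

04:10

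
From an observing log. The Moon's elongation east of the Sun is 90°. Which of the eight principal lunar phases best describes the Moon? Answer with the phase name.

The first quarter sector spans roughly 68°–112°; 90° falls inside it.

first quarter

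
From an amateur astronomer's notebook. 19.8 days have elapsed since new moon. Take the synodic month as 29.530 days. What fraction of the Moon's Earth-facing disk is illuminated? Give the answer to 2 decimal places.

The Moon has covered 19.8/29.530 of its cycle, so θ ≈ 360° × 19.8/29.530 = 241.4°.
cos 241.4° = (-0.479), so f = (1 − (-0.479))/2 = 0.739.

0.74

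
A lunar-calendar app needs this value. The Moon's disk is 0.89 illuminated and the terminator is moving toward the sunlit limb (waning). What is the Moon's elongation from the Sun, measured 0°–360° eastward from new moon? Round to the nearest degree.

cos θ = 1 − 2f = -0.780, giving a principal value of 141.3°.
Waning ⇒ past full, so θ = 360° − 141.3° = 218.7°.

219°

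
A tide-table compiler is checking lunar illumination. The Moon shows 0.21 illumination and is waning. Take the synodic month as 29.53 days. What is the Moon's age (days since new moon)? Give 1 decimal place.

Invert f = (1 − cos θ)/2 to get cos θ = 1 − 2(0.21) = 0.580, hence θ₀ = arccos 0.580 = 54.5°.
Waning ⇒ past full, so θ = 360° − 54.5° = 305.5°.
At 360°/29.53 d per day, 305.5° corresponds to 25.06 days.

25.1 days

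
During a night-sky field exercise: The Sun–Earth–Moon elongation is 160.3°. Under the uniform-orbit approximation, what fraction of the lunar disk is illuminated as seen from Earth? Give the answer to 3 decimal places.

0.971

cos 160.3° = (-0.941), so f = (1 − (-0.941))/2 = 0.971.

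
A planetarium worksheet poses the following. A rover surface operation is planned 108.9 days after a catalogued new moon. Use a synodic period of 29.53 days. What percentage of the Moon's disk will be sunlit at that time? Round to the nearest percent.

108.9 d spans 3 complete synodic months (3 × 29.53 = 88.59 d) plus 20.31 d.
Phase angle: θ = 360°·(20.31 d)/(29.53 d) = 247.6°.
cos 247.6° = (-0.381), so f = (1 − (-0.381))/2 = 0.691, so 69%.

69%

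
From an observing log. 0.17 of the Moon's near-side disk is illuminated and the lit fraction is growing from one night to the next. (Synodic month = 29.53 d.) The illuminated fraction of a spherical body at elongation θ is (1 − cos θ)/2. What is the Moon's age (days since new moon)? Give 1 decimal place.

4.0 days

Invert f = (1 − cos θ)/2 to get cos θ = 1 − 2(0.17) = 0.660, hence θ₀ = arccos 0.660 = 48.7°.
The Moon is waxing (0°–180°), so θ = 48.7° directly.
That fraction of the synodic month is 48.7/360 × 29.53 d ≈ 3.99 d.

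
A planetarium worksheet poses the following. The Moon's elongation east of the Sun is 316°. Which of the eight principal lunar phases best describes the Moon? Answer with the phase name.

waning crescent

The waning crescent sector spans roughly 292°–338°; 316° falls inside it.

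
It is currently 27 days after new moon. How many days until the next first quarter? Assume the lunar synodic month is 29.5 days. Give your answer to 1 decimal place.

First quarter occurs at elongation 90°, i.e. at age 29.5 × 90/360 = 7.375 d.
This lunation's first quarter (7.375 d) has passed, so add one period: 36.875 − 27 = 9.875 days.

9.9 days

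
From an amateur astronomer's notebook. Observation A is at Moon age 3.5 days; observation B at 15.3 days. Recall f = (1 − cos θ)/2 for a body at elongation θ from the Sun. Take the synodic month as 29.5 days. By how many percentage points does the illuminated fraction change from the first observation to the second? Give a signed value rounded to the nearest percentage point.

θ₁ = 360° × 3.5/29.5 = 42.7°, f₁ = (1 − cos θ₁)/2 = 0.133.
θ₂ = 360° × 15.3/29.5 = 186.7°, f₂ = (1 − cos θ₂)/2 = 0.997.
Change = f₂ − f₁ = +0.864 → +86 percentage points.

+86 pp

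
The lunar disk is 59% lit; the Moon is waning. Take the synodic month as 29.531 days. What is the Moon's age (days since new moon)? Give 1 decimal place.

21.3 days

cos θ = 1 − 2f = -0.180, giving a principal value of 100.4°.
Waning ⇒ past full, so θ = 360° − 100.4° = 259.6°.
At 360°/29.531 d per day, 259.6° corresponds to 21.30 days.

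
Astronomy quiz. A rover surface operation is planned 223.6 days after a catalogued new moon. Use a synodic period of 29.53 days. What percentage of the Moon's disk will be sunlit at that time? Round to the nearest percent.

223.6 d spans 7 complete synodic months (7 × 29.53 = 206.71 d) plus 16.89 d.
The Moon has covered 16.89/29.53 of its cycle, so θ ≈ 360° × 16.89/29.53 = 205.9°.
cos 205.9° = (-0.900), so f = (1 − (-0.900))/2 = 0.950, so 95%.

95%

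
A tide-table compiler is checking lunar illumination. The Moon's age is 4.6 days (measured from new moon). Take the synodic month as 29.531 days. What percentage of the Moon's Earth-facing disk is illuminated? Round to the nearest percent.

22%

The Moon has covered 4.6/29.531 of its cycle, so θ ≈ 360° × 4.6/29.531 = 56.1°.
cos 56.1° = 0.558, so f = (1 − 0.558)/2 = 0.221, so 22%.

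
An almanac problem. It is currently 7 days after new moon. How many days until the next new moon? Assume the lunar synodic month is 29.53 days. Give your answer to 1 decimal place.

The next new moon completes the synodic month: 29.53 − 7 = 22.530 days.

22.5 days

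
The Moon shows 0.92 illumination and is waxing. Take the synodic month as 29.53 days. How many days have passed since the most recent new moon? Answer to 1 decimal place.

12.1 days

Invert f = (1 − cos θ)/2 to get cos θ = 1 − 2(0.92) = -0.840, hence θ₀ = arccos -0.840 = 147.1°.
Before full moon the principal value applies: θ = 147.1°.
At 360°/29.53 d per day, 147.1° corresponds to 12.07 days.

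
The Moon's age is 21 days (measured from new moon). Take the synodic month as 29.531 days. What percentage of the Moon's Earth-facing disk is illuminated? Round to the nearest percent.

The Moon has covered 21/29.531 of its cycle, so θ ≈ 360° × 21/29.531 = 256.0°.
cos 256.0° = (-0.242), so f = (1 − (-0.242))/2 = 0.621, so 62%.

62%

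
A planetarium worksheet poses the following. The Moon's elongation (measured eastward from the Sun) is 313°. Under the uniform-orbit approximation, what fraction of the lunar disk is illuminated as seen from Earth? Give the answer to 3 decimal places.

0.159

Half-versine of 313°: (1 − 0.682)/2 = 0.159.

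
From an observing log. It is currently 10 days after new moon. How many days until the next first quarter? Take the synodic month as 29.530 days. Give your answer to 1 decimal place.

First quarter is 0.25 of the way through the cycle: age 0.25 × 29.530 = 7.383 d.
This lunation's first quarter (7.383 d) has passed, so add one period: 36.913 − 10 = 26.913 days.

26.9 days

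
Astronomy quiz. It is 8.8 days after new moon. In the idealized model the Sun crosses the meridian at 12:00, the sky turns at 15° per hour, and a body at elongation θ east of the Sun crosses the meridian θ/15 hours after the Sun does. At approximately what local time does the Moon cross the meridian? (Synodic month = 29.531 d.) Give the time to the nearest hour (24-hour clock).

The Moon has covered 8.8/29.531 of its cycle, so θ ≈ 360° × 8.8/29.531 = 107.3°.
The Moon trails the Sun by θ/15 = 107.3/15 ≈ 7.15 hours.
12:00 + 7.15 h ≈ 19:09 → 19:00 to the nearest hour.

19:00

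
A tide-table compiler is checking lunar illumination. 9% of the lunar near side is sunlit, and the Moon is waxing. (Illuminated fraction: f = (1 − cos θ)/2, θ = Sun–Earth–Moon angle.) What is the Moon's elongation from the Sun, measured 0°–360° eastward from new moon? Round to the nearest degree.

35°

cos θ = 1 − 2f = 0.820, giving a principal value of 34.9°.
Waxing ⇒ before full, so θ = 34.9°.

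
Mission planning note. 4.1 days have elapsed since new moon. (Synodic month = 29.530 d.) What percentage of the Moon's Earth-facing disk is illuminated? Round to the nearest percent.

18%

The Moon has covered 4.1/29.530 of its cycle, so θ ≈ 360° × 4.1/29.530 = 50.0°.
cos 50.0° = 0.643, so f = (1 − 0.643)/2 = 0.178, so 18%.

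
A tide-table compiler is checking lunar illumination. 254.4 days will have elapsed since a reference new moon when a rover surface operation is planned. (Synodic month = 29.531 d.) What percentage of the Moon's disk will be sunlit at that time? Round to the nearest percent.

88%

254.4 d spans 8 complete synodic months (8 × 29.531 = 236.25 d) plus 18.15 d.
The Moon has covered 18.15/29.531 of its cycle, so θ ≈ 360° × 18.15/29.531 = 221.3°.
Illuminated fraction = (1 − cos 221.3°)/2 = (1 − (-0.751))/2 ≈ 0.876, so 88%.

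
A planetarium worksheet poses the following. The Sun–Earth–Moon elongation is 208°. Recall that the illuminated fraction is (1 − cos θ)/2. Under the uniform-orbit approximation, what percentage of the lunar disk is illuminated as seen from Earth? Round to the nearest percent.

94%

Half-versine of 208°: (1 − (-0.883))/2 = 0.941, i.e. 94%.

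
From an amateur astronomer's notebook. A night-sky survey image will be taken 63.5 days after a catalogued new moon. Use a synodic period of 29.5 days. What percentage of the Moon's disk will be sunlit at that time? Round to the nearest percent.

Reduce mod P: 63.5 − 2×29.5 = 4.50 d into the current lunation.
Phase angle: θ = 360°·(4.50 d)/(29.5 d) = 54.9°.
cos 54.9° = 0.575, so f = (1 − 0.575)/2 = 0.213, so 21%.

21%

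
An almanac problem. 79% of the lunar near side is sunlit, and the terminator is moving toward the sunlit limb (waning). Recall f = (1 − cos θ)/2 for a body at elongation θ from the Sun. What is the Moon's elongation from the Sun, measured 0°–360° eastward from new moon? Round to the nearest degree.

235°

cos θ = 1 − 2f = -0.580, giving a principal value of 125.5°.
Waning ⇒ past full, so θ = 360° − 125.5° = 234.5°.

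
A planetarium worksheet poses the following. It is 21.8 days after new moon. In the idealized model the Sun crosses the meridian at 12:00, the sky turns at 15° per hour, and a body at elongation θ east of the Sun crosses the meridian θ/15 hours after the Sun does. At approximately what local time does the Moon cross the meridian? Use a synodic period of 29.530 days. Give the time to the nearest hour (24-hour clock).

06:00

Phase angle: θ = 360°·(21.8 d)/(29.530 d) = 265.8°.
The Moon trails the Sun by θ/15 = 265.8/15 ≈ 17.72 hours.
12:00 + 17.72 h ≈ 05:43 → 06:00 to the nearest hour.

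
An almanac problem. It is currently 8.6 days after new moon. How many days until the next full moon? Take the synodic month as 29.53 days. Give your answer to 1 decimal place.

Full moon is 0.5 of the way through the cycle: age 0.5 × 29.53 = 14.765 d.
That is 14.765 − 8.6 = 6.165 days ahead.

6.2 days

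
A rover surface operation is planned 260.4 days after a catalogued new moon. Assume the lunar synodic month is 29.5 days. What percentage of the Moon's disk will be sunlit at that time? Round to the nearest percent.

27%

260.4 d spans 8 complete synodic months (8 × 29.5 = 236.00 d) plus 24.40 d.
Phase angle: θ = 360°·(24.40 d)/(29.5 d) = 297.8°.
With cos θ = 0.466, the lit fraction is (1 − 0.466)/2 ≈ 0.267, so 27%.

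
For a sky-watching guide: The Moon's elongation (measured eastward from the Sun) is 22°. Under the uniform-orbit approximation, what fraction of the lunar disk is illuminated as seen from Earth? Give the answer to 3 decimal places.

cos 22° = 0.927, so f = (1 − 0.927)/2 = 0.036.

0.036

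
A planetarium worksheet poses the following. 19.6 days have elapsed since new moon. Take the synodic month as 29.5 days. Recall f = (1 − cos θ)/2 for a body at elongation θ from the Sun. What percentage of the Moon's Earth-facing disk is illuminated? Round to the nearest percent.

Elongation θ = 360° × 19.6/29.5 ≈ 239.2°.
With cos θ = (-0.512), the lit fraction is (1 − (-0.512))/2 ≈ 0.756, so 76%.

76%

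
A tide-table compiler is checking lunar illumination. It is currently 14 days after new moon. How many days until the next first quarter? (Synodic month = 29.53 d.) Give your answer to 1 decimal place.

22.9 days

First quarter occurs at elongation 90°, i.e. at age 29.53 × 90/360 = 7.383 d.
This lunation's first quarter (7.383 d) has passed, so add one period: 36.913 − 14 = 22.913 days.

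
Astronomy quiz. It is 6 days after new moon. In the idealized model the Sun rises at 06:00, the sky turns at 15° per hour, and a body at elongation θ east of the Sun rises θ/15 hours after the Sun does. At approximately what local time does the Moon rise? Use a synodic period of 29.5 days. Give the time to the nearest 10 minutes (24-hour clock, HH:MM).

10:50

Elongation θ = 360° × 6/29.5 ≈ 73.2°.
The Moon trails the Sun by θ/15 = 73.2/15 ≈ 4.88 hours.
06:00 + 4.881 h ≈ 10:53 → 10:50 to the nearest ten minutes.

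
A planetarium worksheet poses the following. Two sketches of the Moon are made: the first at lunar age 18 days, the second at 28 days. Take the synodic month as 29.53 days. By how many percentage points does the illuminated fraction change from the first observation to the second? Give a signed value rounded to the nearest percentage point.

First observation: θ = 360°·18/29.53 = 219.4°, so f = 0.886.
Second observation: θ = 341.3°, f = 0.026.
Δf = 0.026 − 0.886 = -0.860, i.e. -86 pp.

-86 percentage points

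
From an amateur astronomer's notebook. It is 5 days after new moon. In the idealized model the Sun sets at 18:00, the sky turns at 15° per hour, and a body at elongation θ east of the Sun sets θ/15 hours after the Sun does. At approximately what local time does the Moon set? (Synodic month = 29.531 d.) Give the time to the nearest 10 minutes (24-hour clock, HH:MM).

22:00

Phase angle: θ = 360°·(5 d)/(29.531 d) = 61.0°.
The Moon trails the Sun by θ/15 = 61.0/15 ≈ 4.06 hours.
18:00 + 4.064 h ≈ 22:04 → 22:00 to the nearest ten minutes.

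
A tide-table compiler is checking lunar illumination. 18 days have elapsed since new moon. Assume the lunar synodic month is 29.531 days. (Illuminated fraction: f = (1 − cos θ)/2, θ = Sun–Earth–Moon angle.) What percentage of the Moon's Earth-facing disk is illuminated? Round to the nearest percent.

Phase angle: θ = 360°·(18 d)/(29.531 d) = 219.4°.
With cos θ = (-0.772), the lit fraction is (1 − (-0.772))/2 ≈ 0.886, so 89%.

89%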